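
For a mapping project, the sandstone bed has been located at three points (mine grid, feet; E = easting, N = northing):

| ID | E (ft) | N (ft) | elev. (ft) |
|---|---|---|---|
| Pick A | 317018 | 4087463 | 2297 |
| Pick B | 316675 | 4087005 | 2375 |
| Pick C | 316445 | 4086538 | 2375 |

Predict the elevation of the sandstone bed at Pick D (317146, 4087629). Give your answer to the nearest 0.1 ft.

Two edge vectors: Pick A→Pick B = (-343, -458, 78), Pick A→Pick C = (-573, -925, 78).
Normal n = (Pick A→Pick B) × (Pick A→Pick C) = (36426, -17940, 54841).
So ∂z/∂E = −n_x/n_z = −0.664211083 and ∂z/∂N = −n_y/n_z = 0.327127514.
Intercept c from Pick A: 2297 + 210566.87 − 1337121.61 = −1124257.74.
At (317146, 4087629): z = −210651.9 + 1337175.9 − 1124257.74 = 2266.3 ft.

2266.3 ft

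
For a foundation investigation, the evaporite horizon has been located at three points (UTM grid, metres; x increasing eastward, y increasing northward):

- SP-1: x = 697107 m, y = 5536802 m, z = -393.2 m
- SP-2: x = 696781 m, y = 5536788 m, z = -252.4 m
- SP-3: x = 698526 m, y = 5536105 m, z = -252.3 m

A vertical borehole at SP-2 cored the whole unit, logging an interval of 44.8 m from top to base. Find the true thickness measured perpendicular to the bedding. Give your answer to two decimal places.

30.62 m

Two edge vectors: SP-1→SP-2 = (-326, -14, 140.8), SP-1→SP-3 = (1419, -697, 140.9).
Normal n = (SP-1→SP-2) × (SP-1→SP-3) = (96165, 245728.6, 247088).
So ∂z/∂x = −n_x/n_z = −0.38919 and ∂z/∂y = −n_y/n_z = −0.99450.
|∇z| = √(a²+b²) = 1.06794, so dip δ = arctan(1.06794) = 46.88°.
True thickness = vertical thickness × cos δ = 44.8 × cos 46.88° = 30.62 m.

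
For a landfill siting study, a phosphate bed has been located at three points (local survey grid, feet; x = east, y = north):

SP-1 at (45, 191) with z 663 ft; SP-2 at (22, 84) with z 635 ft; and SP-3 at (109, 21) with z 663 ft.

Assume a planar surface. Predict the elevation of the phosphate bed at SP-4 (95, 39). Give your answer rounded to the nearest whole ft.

Let the plane be z = a·x + b·y + c.
SP-2−SP-1: −23a − 107b = −28;  SP-3−SP-1: 64a − 170b = 0.
Solving gives a = 0.44246, b = 0.16657.
Then c = 663 − a·45 − b·191 = 611.27.
At (95, 39): z = 42.0 + 6.5 + 611.27 = 659.8 ft.

660 ft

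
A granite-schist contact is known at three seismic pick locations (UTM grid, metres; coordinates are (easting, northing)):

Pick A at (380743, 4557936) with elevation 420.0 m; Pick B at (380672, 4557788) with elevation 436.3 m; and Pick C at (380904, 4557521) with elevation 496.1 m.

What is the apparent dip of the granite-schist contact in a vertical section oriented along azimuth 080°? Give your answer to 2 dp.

3.26°

Two edge vectors: Pick A→Pick B = (-71, -148, 16.3), Pick A→Pick C = (161, -415, 76.1).
Normal n = (Pick A→Pick B) × (Pick A→Pick C) = (-4498.3, 8027.4, 53293).
So ∂z/∂E = −n_x/n_z = 0.08441 and ∂z/∂N = −n_y/n_z = −0.15063.
Unit vector along 080° is (sin 80°, cos 80°) = (0.9848, 0.1736).
Slope in that direction = a·(0.9848) + b·(0.1736) = 0.05697.
Apparent dip = arctan|0.05697| = 3.26° (true dip is 9.8°, so apparent ≤ true as expected).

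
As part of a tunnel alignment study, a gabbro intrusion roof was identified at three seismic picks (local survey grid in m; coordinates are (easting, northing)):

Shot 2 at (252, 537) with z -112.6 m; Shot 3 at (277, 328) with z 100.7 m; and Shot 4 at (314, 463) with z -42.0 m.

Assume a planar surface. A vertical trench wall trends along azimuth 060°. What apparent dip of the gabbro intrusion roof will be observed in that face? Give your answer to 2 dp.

30.80°

Two edge vectors: Shot 2→Shot 3 = (25, -209, 213.3), Shot 2→Shot 4 = (62, -74, 70.6).
Normal n = (Shot 2→Shot 3) × (Shot 2→Shot 4) = (1028.8, 11459.6, 11108).
So ∂z/∂E = −n_x/n_z = −0.09262 and ∂z/∂N = −n_y/n_z = −1.03165.
Unit vector along 060° is (sin 60°, cos 60°) = (0.8660, 0.5000).
Slope in that direction = a·(0.8660) + b·(0.5000) = −0.59604.
Apparent dip = arctan|0.59604| = 30.80° (true dip is 46.0°, so apparent ≤ true as expected).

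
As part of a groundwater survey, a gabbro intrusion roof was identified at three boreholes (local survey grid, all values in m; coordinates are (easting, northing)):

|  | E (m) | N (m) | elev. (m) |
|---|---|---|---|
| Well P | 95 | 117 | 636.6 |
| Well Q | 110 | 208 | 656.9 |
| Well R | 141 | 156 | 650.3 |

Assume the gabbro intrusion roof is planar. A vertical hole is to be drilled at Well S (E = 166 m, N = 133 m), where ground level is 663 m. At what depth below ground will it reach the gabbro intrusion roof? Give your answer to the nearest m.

14 m

Let the plane be z = a·E + b·N + c.
Well Q−Well P: 15a + 91b = 20.3;  Well R−Well P: 46a + 39b = 13.7.
Solving gives a = 0.12635, b = 0.20225.
Then c = 636.6 − a·95 − b·117 = 600.93.
At (166, 133): z_contact = 21.0 + 26.9 + 600.93 = 648.8 m.
Depth below ground = 663 − 648.8 = 14 m.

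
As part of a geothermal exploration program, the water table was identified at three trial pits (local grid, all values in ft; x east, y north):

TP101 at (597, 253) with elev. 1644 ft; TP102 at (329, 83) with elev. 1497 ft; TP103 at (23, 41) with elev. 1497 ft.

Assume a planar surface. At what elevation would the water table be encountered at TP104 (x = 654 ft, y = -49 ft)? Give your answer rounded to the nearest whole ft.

1302 ft

Let the plane be z = a·x + b·y + c.
TP102−TP101: −268a − 170b = −147;  TP103−TP101: −574a − 212b = −147.
Solving gives a = −0.15146, b = 1.10347.
Then c = 1644 − a·597 − b·253 = 1455.24.
At (654, -49): z = −99.1 − 54.1 + 1455.24 = 1302.1 ft.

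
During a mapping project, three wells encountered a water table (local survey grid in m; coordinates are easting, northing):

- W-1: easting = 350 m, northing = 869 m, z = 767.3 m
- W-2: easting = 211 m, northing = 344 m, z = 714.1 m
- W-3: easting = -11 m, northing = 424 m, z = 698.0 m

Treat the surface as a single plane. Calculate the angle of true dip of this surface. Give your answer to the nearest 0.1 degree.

Let the plane be z = a·easting + b·northing + c.
W-2−W-1: −139a − 525b = −53.2;  W-3−W-1: −361a − 445b = −69.3.
Solving gives a = 0.09954, b = 0.07498.
Gradient magnitude |∇z| = √(a² + b²) = √(0.00991 + 0.00562) = 0.12462.
True dip = arctan(0.12462) = 7.1°, dipping toward SW (azimuth ≈ 233°).

7.1°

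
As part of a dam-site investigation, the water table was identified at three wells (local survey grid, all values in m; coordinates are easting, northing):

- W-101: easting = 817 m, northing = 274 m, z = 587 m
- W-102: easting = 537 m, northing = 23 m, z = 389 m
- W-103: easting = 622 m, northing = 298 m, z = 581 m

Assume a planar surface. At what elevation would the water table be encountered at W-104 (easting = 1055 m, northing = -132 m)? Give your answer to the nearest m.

344 m

Two edge vectors: W-101→W-102 = (-280, -251, -198), W-101→W-103 = (-195, 24, -6).
Normal n = (W-101→W-102) × (W-101→W-103) = (6258, 36930, -55665).
So ∂z/∂easting = −n_x/n_z = 0.11242 and ∂z/∂northing = −n_y/n_z = 0.66343.
Intercept c from W-101: 587 − 91.85 − 181.78 = 313.37.
At (1055, -132): z = 118.6 − 87.6 + 313.37 = 344.4 m.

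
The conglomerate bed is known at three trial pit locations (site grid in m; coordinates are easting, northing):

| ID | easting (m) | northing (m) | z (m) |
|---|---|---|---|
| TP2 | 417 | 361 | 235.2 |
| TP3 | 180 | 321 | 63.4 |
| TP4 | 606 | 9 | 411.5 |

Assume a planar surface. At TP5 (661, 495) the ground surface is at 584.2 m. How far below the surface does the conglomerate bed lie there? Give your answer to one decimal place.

181.6 m

Let the plane be z = a·easting + b·northing + c.
TP3−TP2: −237a − 40b = −171.8;  TP4−TP2: 189a − 352b = 176.3.
Solving gives a = 0.74217, b = −0.10236.
Then c = 235.2 − a·417 − b·361 = −37.33.
At (661, 495): z_contact = 490.57 − 50.67 − 37.33 = 402.57 m.
Depth below ground = 584.2 − 402.57 = 181.6 m.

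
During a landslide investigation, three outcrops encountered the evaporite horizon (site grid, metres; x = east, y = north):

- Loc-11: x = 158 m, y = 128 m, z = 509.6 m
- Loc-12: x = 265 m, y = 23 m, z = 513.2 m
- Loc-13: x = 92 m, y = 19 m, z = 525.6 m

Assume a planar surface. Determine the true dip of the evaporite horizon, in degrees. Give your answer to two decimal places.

Two edge vectors: Loc-11→Loc-12 = (107, -105, 3.6), Loc-11→Loc-13 = (-66, -109, 16).
Normal n = (Loc-11→Loc-12) × (Loc-11→Loc-13) = (-1287.6, -1949.6, -18593).
So ∂z/∂x = −n_x/n_z = −0.06925 and ∂z/∂y = −n_y/n_z = −0.10486.
Gradient magnitude |∇z| = √(a² + b²) = √(0.00480 + 0.01099) = 0.12566.
True dip = arctan(0.12566) = 7.16°, dipping toward NNE (azimuth ≈ 033°).

7.16°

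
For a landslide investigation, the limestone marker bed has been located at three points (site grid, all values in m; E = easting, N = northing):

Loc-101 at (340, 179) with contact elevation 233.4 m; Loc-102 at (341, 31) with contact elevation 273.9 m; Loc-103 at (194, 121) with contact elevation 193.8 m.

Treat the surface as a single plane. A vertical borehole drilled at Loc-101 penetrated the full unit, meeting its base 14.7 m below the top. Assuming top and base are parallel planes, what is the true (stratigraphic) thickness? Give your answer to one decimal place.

Let the plane be z = a·E + b·N + c.
Loc-102−Loc-101: 1a − 148b = 40.5;  Loc-103−Loc-101: −146a − 58b = −39.6.
Solving gives a = 0.37893, b = −0.27109.
|∇z| = √(a²+b²) = 0.46591, so dip δ = arctan(0.46591) = 24.98°.
True thickness = vertical thickness × cos δ = 14.7 × cos 24.98° = 13.3 m.

13.3 m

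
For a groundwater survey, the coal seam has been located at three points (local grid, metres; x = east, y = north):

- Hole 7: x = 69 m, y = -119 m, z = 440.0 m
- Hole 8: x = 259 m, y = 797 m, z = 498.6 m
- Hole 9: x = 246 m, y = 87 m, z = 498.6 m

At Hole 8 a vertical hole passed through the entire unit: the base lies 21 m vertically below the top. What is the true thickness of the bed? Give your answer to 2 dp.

19.89 m

Let the plane be z = a·x + b·y + c.
Hole 8−Hole 7: 190a + 916b = 58.6;  Hole 9−Hole 7: 177a + 206b = 58.6.
Solving gives a = 0.33828, b = −0.00619.
|∇z| = √(a²+b²) = 0.33834, so dip δ = arctan(0.33834) = 18.69°.
True thickness = vertical thickness × cos δ = 21 × cos 18.69° = 19.89 m.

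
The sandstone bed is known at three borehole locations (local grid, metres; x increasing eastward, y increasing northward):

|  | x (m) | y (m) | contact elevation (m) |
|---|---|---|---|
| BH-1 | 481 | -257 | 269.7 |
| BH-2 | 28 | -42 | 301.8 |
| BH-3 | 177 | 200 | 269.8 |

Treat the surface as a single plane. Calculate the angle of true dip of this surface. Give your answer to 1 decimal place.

7.1°

Two edge vectors: BH-1→BH-2 = (-453, 215, 32.1), BH-1→BH-3 = (-304, 457, 0.1).
Normal n = (BH-1→BH-2) × (BH-1→BH-3) = (-14648.2, -9713.1, -141661).
So ∂z/∂x = −n_x/n_z = −0.10340 and ∂z/∂y = −n_y/n_z = −0.06857.
Gradient magnitude |∇z| = √(a² + b²) = √(0.01069 + 0.00470) = 0.12407.
True dip = arctan(0.12407) = 7.1°, dipping toward ENE (azimuth ≈ 056°).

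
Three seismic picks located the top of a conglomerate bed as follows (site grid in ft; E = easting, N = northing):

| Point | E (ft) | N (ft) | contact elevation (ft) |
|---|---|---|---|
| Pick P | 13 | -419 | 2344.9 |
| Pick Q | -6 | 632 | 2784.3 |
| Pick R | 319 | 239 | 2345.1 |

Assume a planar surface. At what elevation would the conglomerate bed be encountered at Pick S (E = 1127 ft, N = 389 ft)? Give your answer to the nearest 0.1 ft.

Let the plane be z = a·E + b·N + c.
Pick Q−Pick P: −19a + 1051b = 439.4;  Pick R−Pick P: 306a + 658b = 0.2.
Solving gives a = −0.864735, b = 0.402445.
Then c = 2344.9 − a·13 − b·-419 = 2524.77.
At (1127, 389): z = −974.6 + 156.6 + 2524.77 = 1706.8 ft.

1706.8 ft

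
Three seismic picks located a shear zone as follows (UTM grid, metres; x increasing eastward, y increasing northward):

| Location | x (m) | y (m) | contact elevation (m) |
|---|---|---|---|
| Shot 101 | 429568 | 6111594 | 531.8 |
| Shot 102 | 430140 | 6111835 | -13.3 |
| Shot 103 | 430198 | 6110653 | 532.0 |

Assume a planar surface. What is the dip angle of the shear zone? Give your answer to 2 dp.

41.81°

Let the plane be z = a·x + b·y + c.
Shot 102−Shot 101: 572a + 241b = −545.1;  Shot 103−Shot 101: 630a − 941b = 0.2.
Solving gives a = −0.74323, b = −0.49781.
Gradient magnitude |∇z| = √(a² + b²) = √(0.55239 + 0.24781) = 0.89454.
True dip = arctan(0.89454) = 41.81°, dipping toward NE (azimuth ≈ 056°).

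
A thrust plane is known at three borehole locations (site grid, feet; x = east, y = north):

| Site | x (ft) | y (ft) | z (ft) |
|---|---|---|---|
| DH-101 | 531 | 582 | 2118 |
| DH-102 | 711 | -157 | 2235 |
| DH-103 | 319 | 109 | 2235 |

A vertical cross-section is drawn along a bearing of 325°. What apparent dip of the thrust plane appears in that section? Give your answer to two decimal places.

4.66°

Two edge vectors: DH-101→DH-102 = (180, -739, 117), DH-101→DH-103 = (-212, -473, 117).
Normal n = (DH-101→DH-102) × (DH-101→DH-103) = (-31122, -45864, -241808).
So ∂z/∂x = −n_x/n_z = −0.12871 and ∂z/∂y = −n_y/n_z = −0.18967.
Unit vector along 325° is (sin 325°, cos 325°) = (-0.5736, 0.8192).
Slope in that direction = a·(-0.5736) + b·(0.8192) = −0.08155.
Apparent dip = arctan|0.08155| = 4.66° (true dip is 12.9°, so apparent ≤ true as expected).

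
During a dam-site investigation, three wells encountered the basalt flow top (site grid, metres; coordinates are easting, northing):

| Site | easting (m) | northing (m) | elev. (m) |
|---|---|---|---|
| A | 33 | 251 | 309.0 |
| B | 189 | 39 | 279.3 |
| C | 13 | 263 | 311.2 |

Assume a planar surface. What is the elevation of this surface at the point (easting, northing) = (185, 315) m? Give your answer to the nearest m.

Two edge vectors: A→B = (156, -212, -29.7), A→C = (-20, 12, 2.2).
Normal n = (A→B) × (A→C) = (-110, 250.8, -2368).
So ∂z/∂easting = −n_x/n_z = −0.04645 and ∂z/∂northing = −n_y/n_z = 0.10591.
Intercept c from A: 309 + 1.53 − 26.58 = 283.95.
At (185, 315): z = −8.6 + 33.4 + 283.95 = 308.7 m.

309 m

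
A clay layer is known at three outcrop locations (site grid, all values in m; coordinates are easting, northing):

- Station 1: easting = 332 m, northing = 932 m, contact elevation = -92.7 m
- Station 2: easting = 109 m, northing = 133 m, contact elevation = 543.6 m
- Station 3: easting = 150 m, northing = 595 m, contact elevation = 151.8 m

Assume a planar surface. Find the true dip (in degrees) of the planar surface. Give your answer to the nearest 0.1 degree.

Let the plane be z = a·easting + b·northing + c.
Station 2−Station 1: −223a − 799b = 636.3;  Station 3−Station 1: −182a − 337b = 244.5.
Solving gives a = 0.27150, b = −0.87215.
Gradient magnitude |∇z| = √(a² + b²) = √(0.07371 + 0.76064) = 0.91343.
True dip = arctan(0.91343) = 42.4°, dipping toward NNW (azimuth ≈ 343°).

42.4°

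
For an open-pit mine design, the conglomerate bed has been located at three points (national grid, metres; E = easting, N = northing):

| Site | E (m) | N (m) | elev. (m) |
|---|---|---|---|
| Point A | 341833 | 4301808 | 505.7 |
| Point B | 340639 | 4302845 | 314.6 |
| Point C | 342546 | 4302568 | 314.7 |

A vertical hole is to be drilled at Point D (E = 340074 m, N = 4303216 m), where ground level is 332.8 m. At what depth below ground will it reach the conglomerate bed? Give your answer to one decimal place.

Let the plane be z = a·E + b·N + c.
Point B−Point A: −1194a + 1037b = −191.1;  Point C−Point A: 713a + 760b = −191.
Solving gives a = −0.032080596, b = −0.221219125.
Then c = 505.7 − a·341833 − b·4301808 = 963114.11.
At (340074, 4303216): z_contact = −10909.78 − 951953.68 + 963114.11 = 250.65 m.
Depth below ground = 332.8 − 250.65 = 82.1 m.

82.1 m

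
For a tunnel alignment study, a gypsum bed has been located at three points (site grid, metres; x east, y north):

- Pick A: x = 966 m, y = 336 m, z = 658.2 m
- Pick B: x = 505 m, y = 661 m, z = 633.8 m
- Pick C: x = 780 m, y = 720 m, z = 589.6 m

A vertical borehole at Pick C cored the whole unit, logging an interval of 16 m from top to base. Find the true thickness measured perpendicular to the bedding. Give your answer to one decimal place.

Let the plane be z = a·x + b·y + c.
Pick B−Pick A: −461a + 325b = −24.4;  Pick C−Pick A: −186a + 384b = −68.6.
Solving gives a = −0.11088, b = −0.23235.
|∇z| = √(a²+b²) = 0.25745, so dip δ = arctan(0.25745) = 14.44°.
True thickness = vertical thickness × cos δ = 16 × cos 14.44° = 15.5 m.

15.5 m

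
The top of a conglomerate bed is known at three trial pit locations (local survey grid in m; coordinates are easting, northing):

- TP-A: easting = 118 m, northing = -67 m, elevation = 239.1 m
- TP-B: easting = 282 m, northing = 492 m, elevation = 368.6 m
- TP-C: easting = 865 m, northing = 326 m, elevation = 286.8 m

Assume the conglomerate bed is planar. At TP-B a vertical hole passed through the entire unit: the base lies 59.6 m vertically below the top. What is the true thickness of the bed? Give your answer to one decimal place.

57.7 m

Two edge vectors: TP-A→TP-B = (164, 559, 129.5), TP-A→TP-C = (747, 393, 47.7).
Normal n = (TP-A→TP-B) × (TP-A→TP-C) = (-24229.2, 88913.7, -353121).
So ∂z/∂easting = −n_x/n_z = −0.06861 and ∂z/∂northing = −n_y/n_z = 0.25179.
|∇z| = √(a²+b²) = 0.26098, so dip δ = arctan(0.26098) = 14.63°.
True thickness = vertical thickness × cos δ = 59.6 × cos 14.63° = 57.7 m.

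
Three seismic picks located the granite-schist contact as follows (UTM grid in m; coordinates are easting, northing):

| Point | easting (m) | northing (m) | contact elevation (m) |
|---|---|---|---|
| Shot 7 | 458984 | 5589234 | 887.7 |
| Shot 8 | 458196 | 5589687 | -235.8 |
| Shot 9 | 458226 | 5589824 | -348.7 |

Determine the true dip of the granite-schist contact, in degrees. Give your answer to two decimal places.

52.78°

Let the plane be z = a·easting + b·northing + c.
Shot 8−Shot 7: −788a + 453b = −1123.5;  Shot 9−Shot 7: −758a + 590b = −1236.4.
Solving gives a = 0.84557, b = −1.00925.
Gradient magnitude |∇z| = √(a² + b²) = √(0.71499 + 1.01858) = 1.31665.
True dip = arctan(1.31665) = 52.78°, dipping toward NW (azimuth ≈ 320°).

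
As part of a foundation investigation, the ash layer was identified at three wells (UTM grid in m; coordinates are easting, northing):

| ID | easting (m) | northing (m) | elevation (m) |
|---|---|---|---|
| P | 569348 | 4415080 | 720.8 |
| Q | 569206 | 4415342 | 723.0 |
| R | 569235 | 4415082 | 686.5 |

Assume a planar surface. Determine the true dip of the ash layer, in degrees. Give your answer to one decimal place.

Two edge vectors: P→Q = (-142, 262, 2.2), P→R = (-113, 2, -34.3).
Normal n = (P→Q) × (P→R) = (-8991, -5119.2, 29322).
So ∂z/∂easting = −n_x/n_z = 0.30663 and ∂z/∂northing = −n_y/n_z = 0.17459.
Gradient magnitude |∇z| = √(a² + b²) = √(0.09402 + 0.03048) = 0.35285.
True dip = arctan(0.35285) = 19.4°, dipping toward WSW (azimuth ≈ 240°).

19.4°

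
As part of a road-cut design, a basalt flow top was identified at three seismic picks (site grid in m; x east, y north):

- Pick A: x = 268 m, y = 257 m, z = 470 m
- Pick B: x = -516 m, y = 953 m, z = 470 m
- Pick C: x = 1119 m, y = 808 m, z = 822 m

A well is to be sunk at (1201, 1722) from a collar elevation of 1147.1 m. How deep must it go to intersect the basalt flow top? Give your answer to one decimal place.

59.2 m

Two edge vectors: Pick A→Pick B = (-784, 696, 0), Pick A→Pick C = (851, 551, 352).
Normal n = (Pick A→Pick B) × (Pick A→Pick C) = (244992, 275968, -1024280).
So ∂z/∂x = −n_x/n_z = 0.239185 and ∂z/∂y = −n_y/n_z = 0.269426.
Intercept c from Pick A: 470 − 64.10 − 69.24 = 336.66.
At (1201, 1722): z_contact = 287.26 + 463.95 + 336.66 = 1087.87 m.
Depth below ground = 1147.1 − 1087.87 = 59.2 m.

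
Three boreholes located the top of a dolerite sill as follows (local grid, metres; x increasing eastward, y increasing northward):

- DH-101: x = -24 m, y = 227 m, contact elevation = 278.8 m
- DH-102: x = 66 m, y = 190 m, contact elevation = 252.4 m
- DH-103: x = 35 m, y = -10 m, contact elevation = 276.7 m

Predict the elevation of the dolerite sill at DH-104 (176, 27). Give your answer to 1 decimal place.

228.6 m

Let the plane be z = a·x + b·y + c.
DH-102−DH-101: 90a − 37b = −26.4;  DH-103−DH-101: 59a − 237b = −2.1.
Solving gives a = −0.32272, b = −0.07148.
Then c = 278.8 − a·-24 − b·227 = 287.28.
At (176, 27): z = −56.8 − 1.9 + 287.28 = 228.6 m.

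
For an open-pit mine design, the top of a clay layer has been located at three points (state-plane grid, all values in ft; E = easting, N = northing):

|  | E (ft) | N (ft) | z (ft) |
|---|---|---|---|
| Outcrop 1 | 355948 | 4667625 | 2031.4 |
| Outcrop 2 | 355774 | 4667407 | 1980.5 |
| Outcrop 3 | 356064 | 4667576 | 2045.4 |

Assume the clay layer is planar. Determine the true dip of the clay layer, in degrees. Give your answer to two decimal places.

10.95°

Two edge vectors: Outcrop 1→Outcrop 2 = (-174, -218, -50.9), Outcrop 1→Outcrop 3 = (116, -49, 14).
Normal n = (Outcrop 1→Outcrop 2) × (Outcrop 1→Outcrop 3) = (-5546.1, -3468.4, 33814).
So ∂z/∂E = −n_x/n_z = 0.16402 and ∂z/∂N = −n_y/n_z = 0.10257.
Gradient magnitude |∇z| = √(a² + b²) = √(0.02690 + 0.01052) = 0.19345.
True dip = arctan(0.19345) = 10.95°, dipping toward WSW (azimuth ≈ 238°).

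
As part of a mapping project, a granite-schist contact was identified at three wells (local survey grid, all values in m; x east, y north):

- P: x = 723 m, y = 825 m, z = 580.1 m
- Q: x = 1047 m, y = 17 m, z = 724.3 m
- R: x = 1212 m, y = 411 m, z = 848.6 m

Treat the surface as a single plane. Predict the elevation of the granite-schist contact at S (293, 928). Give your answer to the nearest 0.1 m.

327.5 m

Let the plane be z = a·x + b·y + c.
Q−P: 324a − 808b = 144.2;  R−P: 489a − 414b = 268.5.
Solving gives a = 0.602543, b = 0.063148.
Then c = 580.1 − a·723 − b·825 = 92.36.
At (293, 928): z = 176.5 + 58.6 + 92.36 = 327.5 m.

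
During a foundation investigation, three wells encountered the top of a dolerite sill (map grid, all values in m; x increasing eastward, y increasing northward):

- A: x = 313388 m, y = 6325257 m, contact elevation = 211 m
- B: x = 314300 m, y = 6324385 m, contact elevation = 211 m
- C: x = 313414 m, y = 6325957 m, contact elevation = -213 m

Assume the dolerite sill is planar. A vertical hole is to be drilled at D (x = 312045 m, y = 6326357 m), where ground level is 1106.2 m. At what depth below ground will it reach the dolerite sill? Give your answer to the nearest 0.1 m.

787.5 m

Two edge vectors: A→B = (912, -872, 0), A→C = (26, 700, -424).
Normal n = (A→B) × (A→C) = (369728, 386688, 661072).
So ∂z/∂x = −n_x/n_z = −0.559285524 and ∂z/∂y = −n_y/n_z = −0.584940823.
Intercept c from A: 211 + 175273.37 + 3699901.04 = 3875385.41.
At (312045, 6326357): z_contact = −174522.25 − 3700544.47 + 3875385.41 = 318.69 m.
Depth below ground = 1106.2 − 318.69 = 787.5 m.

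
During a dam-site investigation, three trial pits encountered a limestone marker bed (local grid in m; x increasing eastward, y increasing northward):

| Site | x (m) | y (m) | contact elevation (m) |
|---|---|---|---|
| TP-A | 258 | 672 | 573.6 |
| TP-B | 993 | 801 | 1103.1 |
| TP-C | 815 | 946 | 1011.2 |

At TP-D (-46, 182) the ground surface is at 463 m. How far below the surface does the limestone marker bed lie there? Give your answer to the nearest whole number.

198 m

Let the plane be z = a·x + b·y + c.
TP-B−TP-A: 735a + 129b = 529.5;  TP-C−TP-A: 557a + 274b = 437.6.
Solving gives a = 0.68423, b = 0.20615.
Then c = 573.6 − a·258 − b·672 = 258.53.
At (-46, 182): z_contact = −31.5 + 37.5 + 258.53 = 264.6 m.
Depth below ground = 463 − 264.6 = 198 m.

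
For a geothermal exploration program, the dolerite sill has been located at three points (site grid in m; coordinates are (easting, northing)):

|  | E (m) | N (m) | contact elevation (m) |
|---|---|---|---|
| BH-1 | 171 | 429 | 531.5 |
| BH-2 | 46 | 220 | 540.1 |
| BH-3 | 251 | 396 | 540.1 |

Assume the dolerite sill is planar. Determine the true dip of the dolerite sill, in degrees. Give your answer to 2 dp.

Two edge vectors: BH-1→BH-2 = (-125, -209, 8.6), BH-1→BH-3 = (80, -33, 8.6).
Normal n = (BH-1→BH-2) × (BH-1→BH-3) = (-1513.6, 1763, 20845).
So ∂z/∂E = −n_x/n_z = 0.07261 and ∂z/∂N = −n_y/n_z = −0.08458.
Gradient magnitude |∇z| = √(a² + b²) = √(0.00527 + 0.00715) = 0.11147.
True dip = arctan(0.11147) = 6.36°, dipping toward NW (azimuth ≈ 319°).

6.36°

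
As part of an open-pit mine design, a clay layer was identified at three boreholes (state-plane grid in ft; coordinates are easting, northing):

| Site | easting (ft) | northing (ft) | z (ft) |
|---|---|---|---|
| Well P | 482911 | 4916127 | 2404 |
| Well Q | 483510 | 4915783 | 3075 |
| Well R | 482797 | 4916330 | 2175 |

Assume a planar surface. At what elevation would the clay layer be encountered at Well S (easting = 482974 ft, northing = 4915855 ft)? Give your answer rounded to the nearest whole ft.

Let the plane be z = a·easting + b·northing + c.
Well Q−Well P: 599a − 344b = 671;  Well R−Well P: −114a + 203b = −229.
Solving gives a = 0.69721174, b = −0.73654119.
Then c = 2404 − a·482911 − b·4916127 = 3286642.83.
At (482974, 4915855): z = 336735.1 − 3620729.7 + 3286642.83 = 2648.3 ft.

2648 ft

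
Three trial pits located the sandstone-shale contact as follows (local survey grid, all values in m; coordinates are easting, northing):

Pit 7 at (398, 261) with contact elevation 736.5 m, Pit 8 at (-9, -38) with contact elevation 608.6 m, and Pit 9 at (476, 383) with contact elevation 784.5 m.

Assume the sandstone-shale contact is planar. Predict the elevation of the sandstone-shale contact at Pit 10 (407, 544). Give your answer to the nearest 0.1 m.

Two edge vectors: Pit 7→Pit 8 = (-407, -299, -127.9), Pit 7→Pit 9 = (78, 122, 48).
Normal n = (Pit 7→Pit 8) × (Pit 7→Pit 9) = (1251.8, 9559.8, -26332).
So ∂z/∂easting = −n_x/n_z = 0.04754 and ∂z/∂northing = −n_y/n_z = 0.36305.
Intercept c from Pit 7: 736.5 − 18.92 − 94.76 = 622.82.
At (407, 544): z = 19.3 + 197.5 + 622.82 = 839.7 m.

839.7 m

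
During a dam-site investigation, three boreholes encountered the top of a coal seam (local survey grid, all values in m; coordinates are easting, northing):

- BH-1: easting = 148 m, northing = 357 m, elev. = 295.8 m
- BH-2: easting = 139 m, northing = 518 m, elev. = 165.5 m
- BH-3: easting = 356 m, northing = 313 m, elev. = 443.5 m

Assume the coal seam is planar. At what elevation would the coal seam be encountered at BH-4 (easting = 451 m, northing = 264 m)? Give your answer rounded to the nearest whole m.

Two edge vectors: BH-1→BH-2 = (-9, 161, -130.3), BH-1→BH-3 = (208, -44, 147.7).
Normal n = (BH-1→BH-2) × (BH-1→BH-3) = (18046.5, -25773.1, -33092).
So ∂z/∂easting = −n_x/n_z = 0.54534 and ∂z/∂northing = −n_y/n_z = −0.77883.
Intercept c from BH-1: 295.8 − 80.71 + 278.04 = 493.13.
At (451, 264): z = 245.9 − 205.6 + 493.13 = 533.5 m.

533 m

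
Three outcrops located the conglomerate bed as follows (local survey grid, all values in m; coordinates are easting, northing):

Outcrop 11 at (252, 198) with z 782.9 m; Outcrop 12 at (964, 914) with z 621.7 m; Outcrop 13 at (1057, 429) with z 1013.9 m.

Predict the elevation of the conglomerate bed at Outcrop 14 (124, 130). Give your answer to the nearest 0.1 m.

Let the plane be z = a·easting + b·northing + c.
Outcrop 12−Outcrop 11: 712a + 716b = −161.2;  Outcrop 13−Outcrop 11: 805a + 231b = 231.
Solving gives a = 0.491938, b = −0.714329.
Then c = 782.9 − a·252 − b·198 = 800.37.
At (124, 130): z = 61.0 − 92.9 + 800.37 = 768.5 m.

768.5 m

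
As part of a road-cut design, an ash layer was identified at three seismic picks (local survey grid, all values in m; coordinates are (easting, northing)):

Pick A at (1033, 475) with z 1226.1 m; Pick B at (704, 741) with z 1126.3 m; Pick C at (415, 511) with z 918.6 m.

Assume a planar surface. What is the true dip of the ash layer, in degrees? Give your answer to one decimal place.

29.9°

Two edge vectors: Pick A→Pick B = (-329, 266, -99.8), Pick A→Pick C = (-618, 36, -307.5).
Normal n = (Pick A→Pick B) × (Pick A→Pick C) = (-78202.2, -39491.1, 152544).
So ∂z/∂E = −n_x/n_z = 0.51265 and ∂z/∂N = −n_y/n_z = 0.25888.
Gradient magnitude |∇z| = √(a² + b²) = √(0.26281 + 0.06702) = 0.57431.
True dip = arctan(0.57431) = 29.9°, dipping toward WSW (azimuth ≈ 243°).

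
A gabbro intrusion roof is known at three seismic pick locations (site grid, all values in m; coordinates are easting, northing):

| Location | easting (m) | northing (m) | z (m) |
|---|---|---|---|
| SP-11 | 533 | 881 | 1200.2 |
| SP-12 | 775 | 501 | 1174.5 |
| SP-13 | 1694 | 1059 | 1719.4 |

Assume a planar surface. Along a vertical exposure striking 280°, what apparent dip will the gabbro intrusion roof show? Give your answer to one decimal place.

Two edge vectors: SP-11→SP-12 = (242, -380, -25.7), SP-11→SP-13 = (1161, 178, 519.2).
Normal n = (SP-11→SP-12) × (SP-11→SP-13) = (-192721.4, -155484.1, 484256).
So ∂z/∂easting = −n_x/n_z = 0.39797 and ∂z/∂northing = −n_y/n_z = 0.32108.
Unit vector along 280° is (sin 280°, cos 280°) = (-0.9848, 0.1736).
Slope in that direction = a·(-0.9848) + b·(0.1736) = −0.33617.
Apparent dip = arctan|0.33617| = 18.6° (true dip is 27.1°, so apparent ≤ true as expected).

18.6°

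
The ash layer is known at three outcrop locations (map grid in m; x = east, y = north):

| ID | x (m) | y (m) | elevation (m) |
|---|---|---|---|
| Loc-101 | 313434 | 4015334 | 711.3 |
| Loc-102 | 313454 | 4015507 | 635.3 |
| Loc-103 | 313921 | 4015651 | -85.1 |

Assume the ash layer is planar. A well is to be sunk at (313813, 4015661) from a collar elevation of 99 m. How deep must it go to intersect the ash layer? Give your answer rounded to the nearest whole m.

29 m

Let the plane be z = a·x + b·y + c.
Loc-102−Loc-101: 20a + 173b = −76;  Loc-103−Loc-101: 487a + 317b = −796.4.
Solving gives a = −1.45916751, b = −0.27061647.
Then c = 711.3 − a·313434 − b·4015334 = 1544679.53.
At (313813, 4015661): z_contact = −457905.7 − 1086704.0 + 1544679.53 = 69.8 m.
Depth below ground = 99 − 69.8 = 29 m.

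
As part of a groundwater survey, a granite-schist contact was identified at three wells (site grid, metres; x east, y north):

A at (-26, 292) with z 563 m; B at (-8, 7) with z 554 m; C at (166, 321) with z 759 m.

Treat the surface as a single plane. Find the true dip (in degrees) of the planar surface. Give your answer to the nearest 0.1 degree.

Two edge vectors: A→B = (18, -285, -9), A→C = (192, 29, 196).
Normal n = (A→B) × (A→C) = (-55599, -5256, 55242).
So ∂z/∂x = −n_x/n_z = 1.00646 and ∂z/∂y = −n_y/n_z = 0.09514.
Gradient magnitude |∇z| = √(a² + b²) = √(1.01297 + 0.00905) = 1.01095.
True dip = arctan(1.01095) = 45.3°, dipping toward W (azimuth ≈ 265°).

45.3°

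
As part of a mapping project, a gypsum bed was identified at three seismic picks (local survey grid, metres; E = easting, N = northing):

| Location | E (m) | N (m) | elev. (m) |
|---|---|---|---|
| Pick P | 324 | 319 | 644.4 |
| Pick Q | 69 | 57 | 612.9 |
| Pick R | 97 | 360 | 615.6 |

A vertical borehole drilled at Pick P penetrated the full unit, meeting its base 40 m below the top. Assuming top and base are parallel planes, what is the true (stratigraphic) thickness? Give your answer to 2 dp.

Two edge vectors: Pick P→Pick Q = (-255, -262, -31.5), Pick P→Pick R = (-227, 41, -28.8).
Normal n = (Pick P→Pick Q) × (Pick P→Pick R) = (8837.1, -193.5, -69929).
So ∂z/∂E = −n_x/n_z = 0.12637 and ∂z/∂N = −n_y/n_z = −0.00277.
|∇z| = √(a²+b²) = 0.12640, so dip δ = arctan(0.12640) = 7.20°.
True thickness = vertical thickness × cos δ = 40 × cos 7.20° = 39.68 m.

39.68 m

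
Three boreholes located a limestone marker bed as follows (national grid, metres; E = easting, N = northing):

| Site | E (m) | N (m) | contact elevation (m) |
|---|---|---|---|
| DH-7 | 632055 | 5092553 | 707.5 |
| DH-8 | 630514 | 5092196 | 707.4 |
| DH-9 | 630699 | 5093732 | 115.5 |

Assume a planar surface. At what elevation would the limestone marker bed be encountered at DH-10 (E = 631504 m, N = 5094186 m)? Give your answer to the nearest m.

10 m

Two edge vectors: DH-7→DH-8 = (-1541, -357, -0.1), DH-7→DH-9 = (-1356, 1179, -592).
Normal n = (DH-7→DH-8) × (DH-7→DH-9) = (211461.9, -912136.4, -2300931).
So ∂z/∂E = −n_x/n_z = 0.09190276 and ∂z/∂N = −n_y/n_z = −0.39642058.
Intercept c from DH-7: 707.5 − 58087.60 + 2018792.81 = 1961412.71.
At (631504, 5094186): z = 58037.0 − 2019440.2 + 1961412.71 = 9.5 m.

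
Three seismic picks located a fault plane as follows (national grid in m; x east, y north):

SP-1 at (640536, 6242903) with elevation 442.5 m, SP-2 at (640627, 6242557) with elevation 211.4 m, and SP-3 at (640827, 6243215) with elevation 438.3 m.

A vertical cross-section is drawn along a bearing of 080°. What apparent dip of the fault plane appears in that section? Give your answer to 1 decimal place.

25.2°

Let the plane be z = a·x + b·y + c.
SP-2−SP-1: 91a − 346b = −231.1;  SP-3−SP-1: 291a + 312b = −4.2.
Solving gives a = −0.56986, b = 0.51804.
Unit vector along 080° is (sin 80°, cos 80°) = (0.9848, 0.1736).
Slope in that direction = a·(0.9848) + b·(0.1736) = −0.47125.
Apparent dip = arctan|0.47125| = 25.2° (true dip is 37.6°, so apparent ≤ true as expected).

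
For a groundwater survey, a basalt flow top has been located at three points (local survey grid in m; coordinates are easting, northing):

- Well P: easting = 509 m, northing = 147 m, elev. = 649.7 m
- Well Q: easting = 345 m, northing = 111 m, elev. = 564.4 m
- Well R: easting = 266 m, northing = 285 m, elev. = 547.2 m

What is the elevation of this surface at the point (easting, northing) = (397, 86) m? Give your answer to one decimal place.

586.9 m

Let the plane be z = a·easting + b·northing + c.
Well Q−Well P: −164a − 36b = −85.3;  Well R−Well P: −243a + 138b = −102.5.
Solving gives a = 0.49272, b = 0.12485.
Then c = 649.7 − a·509 − b·147 = 380.55.
At (397, 86): z = 195.6 + 10.7 + 380.55 = 586.9 m.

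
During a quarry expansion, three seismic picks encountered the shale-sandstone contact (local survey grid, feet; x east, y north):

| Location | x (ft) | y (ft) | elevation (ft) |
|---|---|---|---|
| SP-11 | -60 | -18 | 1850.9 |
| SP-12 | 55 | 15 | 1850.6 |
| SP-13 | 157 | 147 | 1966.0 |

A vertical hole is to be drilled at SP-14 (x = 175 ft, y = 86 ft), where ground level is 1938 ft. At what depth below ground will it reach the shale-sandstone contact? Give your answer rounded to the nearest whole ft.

Let the plane be z = a·x + b·y + c.
SP-12−SP-11: 115a + 33b = −0.3;  SP-13−SP-11: 217a + 165b = 115.1.
Solving gives a = −0.32570, b = 1.12592.
Then c = 1850.9 − a·-60 − b·-18 = 1851.62.
At (175, 86): z_contact = −57.0 + 96.8 + 1851.62 = 1891.5 ft.
Depth below ground = 1938 − 1891.5 = 47 ft.

47 ft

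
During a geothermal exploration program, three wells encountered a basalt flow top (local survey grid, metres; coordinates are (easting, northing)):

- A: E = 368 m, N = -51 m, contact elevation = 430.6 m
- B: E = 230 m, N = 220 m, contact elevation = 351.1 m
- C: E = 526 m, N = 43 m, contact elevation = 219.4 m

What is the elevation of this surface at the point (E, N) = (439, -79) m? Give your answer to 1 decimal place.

388.2 m

Let the plane be z = a·E + b·N + c.
B−A: −138a + 271b = −79.5;  C−A: 158a + 94b = −211.2.
Solving gives a = −0.89196, b = −0.74756.
Then c = 430.6 − a·368 − b·-51 = 720.71.
At (439, -79): z = −391.6 + 59.1 + 720.71 = 388.2 m.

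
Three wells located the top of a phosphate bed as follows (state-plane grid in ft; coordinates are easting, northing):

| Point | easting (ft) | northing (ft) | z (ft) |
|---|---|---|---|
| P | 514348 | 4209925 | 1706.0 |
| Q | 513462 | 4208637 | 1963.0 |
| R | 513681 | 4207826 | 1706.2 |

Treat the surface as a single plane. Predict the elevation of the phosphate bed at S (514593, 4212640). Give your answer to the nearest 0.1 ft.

2038.6 ft

Two edge vectors: P→Q = (-886, -1288, 257), P→R = (-667, -2099, 0.2).
Normal n = (P→Q) × (P→R) = (539185.4, -171241.8, 1000618).
So ∂z/∂easting = −n_x/n_z = −0.538852389 and ∂z/∂northing = −n_y/n_z = 0.171136038.
Intercept c from P: 1706 + 277157.65 − 720469.88 = −441606.24.
At (514593, 4212640): z = −277289.7 + 720934.5 − 441606.24 = 2038.6 ft.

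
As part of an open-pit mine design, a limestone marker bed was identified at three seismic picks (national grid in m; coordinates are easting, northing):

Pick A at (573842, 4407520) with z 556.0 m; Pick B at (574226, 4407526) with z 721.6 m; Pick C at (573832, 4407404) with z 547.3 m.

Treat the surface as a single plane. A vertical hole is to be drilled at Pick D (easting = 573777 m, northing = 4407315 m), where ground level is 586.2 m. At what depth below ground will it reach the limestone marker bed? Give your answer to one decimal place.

Let the plane be z = a·easting + b·northing + c.
Pick B−Pick A: 384a + 6b = 165.6;  Pick C−Pick A: −10a − 116b = −8.7.
Solving gives a = 0.430658214, b = 0.037874292.
Then c = 556 − a·573842 − b·4407520 = −413505.47.
At (573777, 4407315): z_contact = 247101.78 + 166923.93 − 413505.47 = 520.24 m.
Depth below ground = 586.2 − 520.24 = 66.0 m.

66.0 m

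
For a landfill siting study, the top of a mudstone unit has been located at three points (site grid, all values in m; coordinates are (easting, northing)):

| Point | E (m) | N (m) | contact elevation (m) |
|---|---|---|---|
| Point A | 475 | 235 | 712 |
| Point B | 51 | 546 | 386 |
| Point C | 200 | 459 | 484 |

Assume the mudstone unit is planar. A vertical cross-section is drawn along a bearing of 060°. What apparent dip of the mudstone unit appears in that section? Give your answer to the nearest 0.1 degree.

10.1°

Let the plane be z = a·E + b·N + c.
Point B−Point A: −424a + 311b = −326;  Point C−Point A: −275a + 224b = −228.
Solving gives a = 0.22389, b = −0.74299.
Unit vector along 060° is (sin 60°, cos 60°) = (0.8660, 0.5000).
Slope in that direction = a·(0.8660) + b·(0.5000) = −0.17760.
Apparent dip = arctan|0.17760| = 10.1° (true dip is 37.8°, so apparent ≤ true as expected).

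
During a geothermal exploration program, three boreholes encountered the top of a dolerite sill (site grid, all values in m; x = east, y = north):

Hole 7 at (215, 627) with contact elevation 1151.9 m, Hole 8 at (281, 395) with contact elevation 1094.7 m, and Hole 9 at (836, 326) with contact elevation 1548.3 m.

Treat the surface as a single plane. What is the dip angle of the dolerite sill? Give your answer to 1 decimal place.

Two edge vectors: Hole 7→Hole 8 = (66, -232, -57.2), Hole 7→Hole 9 = (621, -301, 396.4).
Normal n = (Hole 7→Hole 8) × (Hole 7→Hole 9) = (-109182, -61683.6, 124206).
So ∂z/∂x = −n_x/n_z = 0.87904 and ∂z/∂y = −n_y/n_z = 0.49662.
Gradient magnitude |∇z| = √(a² + b²) = √(0.77271 + 0.24663) = 1.00963.
True dip = arctan(1.00963) = 45.3°, dipping toward WSW (azimuth ≈ 241°).

45.3°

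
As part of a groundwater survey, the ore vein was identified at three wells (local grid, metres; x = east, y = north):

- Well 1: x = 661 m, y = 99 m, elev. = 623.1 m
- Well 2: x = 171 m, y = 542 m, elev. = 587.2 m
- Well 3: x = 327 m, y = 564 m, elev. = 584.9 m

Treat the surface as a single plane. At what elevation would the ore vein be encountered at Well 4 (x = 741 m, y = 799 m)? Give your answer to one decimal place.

563.9 m

Let the plane be z = a·x + b·y + c.
Well 2−Well 1: −490a + 443b = −35.9;  Well 3−Well 1: −334a + 465b = −38.2.
Solving gives a = −0.00287, b = −0.08421.
Then c = 623.1 − a·661 − b·99 = 633.33.
At (741, 799): z = −2.1 − 67.3 + 633.33 = 563.9 m.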